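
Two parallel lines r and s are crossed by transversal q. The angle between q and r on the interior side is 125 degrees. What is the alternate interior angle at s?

Alternate interior angles formed by parallel lines and a transversal are equal.
The given angle is 125 degrees.
The alternate interior angle = 125 degrees.

125 degrees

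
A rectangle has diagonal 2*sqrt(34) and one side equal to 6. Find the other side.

Using the Pythagorean theorem: d^2 = a^2 + b^2
b^2 = d^2 - a^2
b^2 = 136 - 36
b^2 = 100
b = sqrt(100) = 10

10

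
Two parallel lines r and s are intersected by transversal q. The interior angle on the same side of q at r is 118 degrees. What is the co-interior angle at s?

Co-interior angles (same-side interior) formed by parallel lines and a transversal are supplementary (sum to 180 degrees).
The given angle is 118 degrees.
The co-interior angle = 180 - 118 = 62 degrees.

62 degrees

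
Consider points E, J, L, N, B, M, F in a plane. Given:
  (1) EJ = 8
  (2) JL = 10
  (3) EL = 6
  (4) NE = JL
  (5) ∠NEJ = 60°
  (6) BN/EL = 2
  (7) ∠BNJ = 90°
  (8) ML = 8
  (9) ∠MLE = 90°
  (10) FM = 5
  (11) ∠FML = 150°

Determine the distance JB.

From the given relations: NE = JL = 10; BN = 2·EL = 2·6 = 12.
Step 1: By the law of cosines on triangle JEN: JN² = 8² + 10² − 2·8·10·cos(60°) = 84, so JN = 2·√21.
Step 2: By the law of cosines on triangle JNB: JB² = (2·√21)² + 12² − 2·2·√21·12·cos(90°) = 228, so JB = 2·√57.

Therefore, the length of JB = 2·√57.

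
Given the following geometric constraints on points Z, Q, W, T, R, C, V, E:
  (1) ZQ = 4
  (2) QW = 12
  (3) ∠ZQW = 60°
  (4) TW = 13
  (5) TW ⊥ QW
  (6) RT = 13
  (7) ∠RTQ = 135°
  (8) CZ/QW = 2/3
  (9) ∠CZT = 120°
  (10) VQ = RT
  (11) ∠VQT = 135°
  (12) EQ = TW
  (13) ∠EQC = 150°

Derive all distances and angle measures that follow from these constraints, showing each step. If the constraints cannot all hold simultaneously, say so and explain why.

The constraints are consistent.

From the given relations:
  CZ = 2/3·QW = 2/3·12 = 8
  VQ = RT = 13
  EQ = TW = 13

Step 1: From ZQ = 4, QW = 12, and ∠ZQW = 60°, by the law of cosines:
  ZW² = ZQ² + QW² - 2·ZQ·QW·cos(60°) = 16 + 144 - 48 = 112
  ZW = 4·√7

Step 2: From QW = 12, WT = 13, and ∠QWT = 90°, by the law of cosines:
  QT² = QW² + WT² - 2·QW·WT·cos(90°) = 144 + 169 - 0 = 313
  QT ≈ 17.69

Step 3: From QT = 17.69, TR = 13, and ∠QTR = 135°, by the law of cosines:
  QR² = QT² + TR² - 2·QT·TR·cos(135°) = 313 + 169 + 325.3 = 807.3
  QR ≈ 28.41

Step 4: From TQ = 17.69, QV = 13, and ∠TQV = 135°, by the law of cosines:
  TV² = TQ² + QV² - 2·TQ·QV·cos(135°) = 313 + 169 + 325.3 = 807.3
  TV ≈ 28.41

Step 5: From ZQ = 4, ZW = 4·√7, QW = 12, by the inverse law of cosines:
  cos(∠QZW) = (ZQ² + ZW² - QW²) / (2·ZQ·ZW)
  ∠QZW = 100.89°

Step 6: From QT = 17.69, QW = 12, TW = 13, by the inverse law of cosines:
  cos(∠TQW) = (QT² + QW² - TW²) / (2·QT·QW)
  ∠TQW = 47.29°

Step 7: From WQ = 12, WZ = 4·√7, QZ = 4, by the inverse law of cosines:
  cos(∠QWZ) = (WQ² + WZ² - QZ²) / (2·WQ·WZ)
  ∠QWZ = 19.11°

Step 8: From TQ = 17.69, TW = 13, QW = 12, by the inverse law of cosines:
  cos(∠QTW) = (TQ² + TW² - QW²) / (2·TQ·TW)
  ∠QTW = 42.71°

Step 9: From QR = 28.41, QT = 17.69, RT = 13, by the inverse law of cosines:
  cos(∠RQT) = (QR² + QT² - RT²) / (2·QR·QT)
  ∠RQT = 18.88°

Step 10: From TQ = 17.69, TV = 28.41, QV = 13, by the inverse law of cosines:
  cos(∠QTV) = (TQ² + TV² - QV²) / (2·TQ·TV)
  ∠QTV = 18.88°

Step 11: From RQ = 28.41, RT = 13, QT = 17.69, by the inverse law of cosines:
  cos(∠QRT) = (RQ² + RT² - QT²) / (2·RQ·RT)
  ∠QRT = 26.12°

Step 12: From VQ = 13, VT = 28.41, QT = 17.69, by the inverse law of cosines:
  cos(∠QVT) = (VQ² + VT² - QT²) / (2·VQ·VT)
  ∠QVT = 26.12°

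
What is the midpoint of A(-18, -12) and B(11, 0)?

The midpoint is the point halfway along the segment.
Move half the horizontal distance: -18 + (11 - -18)/2 = -18 + 29/2 = -7/2
Move half the vertical distance: -12 + (0 - -12)/2 = -12 + 12/2 = -6
Midpoint = (-7/2, -6)

(-7/2, -6)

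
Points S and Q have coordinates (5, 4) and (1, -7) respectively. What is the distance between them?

d = sqrt((1 - 5)^2 + (-7 - 4)^2)
d = sqrt(-4^2 + -11^2)
d = sqrt(16 + 121)
d = sqrt(137)

sqrt(137)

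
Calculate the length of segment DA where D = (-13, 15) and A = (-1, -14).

d = sqrt((12)^2 + (-29)^2) = sqrt(985)

sqrt(985)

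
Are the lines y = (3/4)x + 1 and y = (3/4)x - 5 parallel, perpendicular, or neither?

Slope of line 1: m1 = 3/4
Slope of line 2: m2 = 3/4
m1 = m2, so the lines are parallel.

Parallel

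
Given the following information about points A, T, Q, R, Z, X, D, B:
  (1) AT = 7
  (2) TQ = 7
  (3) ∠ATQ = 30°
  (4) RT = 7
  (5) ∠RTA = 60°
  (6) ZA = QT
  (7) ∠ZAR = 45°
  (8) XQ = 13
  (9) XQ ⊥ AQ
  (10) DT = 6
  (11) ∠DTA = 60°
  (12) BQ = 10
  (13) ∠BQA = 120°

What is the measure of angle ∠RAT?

Step 1: By the law of cosines on triangle ATR: AR² = 7² + 7² − 2·7·7·cos(60°) = 49, so AR = 7.
Step 2: By the inverse law of cosines on triangle RAT: cos(∠RAT) = (7² + 7² − 7²) / (2·7·7) = 49/98 = 0.5, so ∠RAT = 60°.

Therefore, the measure of angle ∠RAT = 60°.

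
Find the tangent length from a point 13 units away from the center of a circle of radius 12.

Let T be the point of tangency. Then OT ⊥ PT (radius ⊥ tangent).
In right triangle OTP: OP² = OT² + PT²
13² = 12² + PT²
PT² = 25, PT = 5

5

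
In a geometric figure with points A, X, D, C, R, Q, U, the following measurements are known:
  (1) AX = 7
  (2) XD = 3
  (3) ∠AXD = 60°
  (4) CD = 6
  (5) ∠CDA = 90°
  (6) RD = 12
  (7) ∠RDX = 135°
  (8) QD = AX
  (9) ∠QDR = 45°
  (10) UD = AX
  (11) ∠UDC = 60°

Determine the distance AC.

Step 1: By the law of cosines on triangle DXA: DA² = 3² + 7² − 2·3·7·cos(60°) = 37, so DA = √37.
Step 2: By the law of cosines on triangle ADC: AC² = √37² + 6² − 2·√37·6·cos(90°) = 73, so AC = √73.

Therefore, the length of AC = √73.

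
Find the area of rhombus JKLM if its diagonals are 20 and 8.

The diagonals of a rhombus divide it into four right triangles.
Each triangle has legs 20/ 2 = 10 and 8/2 = 4, so each has area (1/2)*10*4 = 20.
Four such triangles give total area = (d1 * d2) / 2 = 80.

80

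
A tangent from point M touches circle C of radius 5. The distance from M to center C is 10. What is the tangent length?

Let T be the point of tangency. Then CT ⊥ MT (radius ⊥ tangent).
In right triangle CTM: CM² = CT² + MT²
10² = 5² + MT²
MT² = 75, MT = 5*sqrt(3)

5*sqrt(3)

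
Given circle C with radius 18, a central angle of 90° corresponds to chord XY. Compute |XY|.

Chord length = 2r sin(θ/2)
= 2 × 18 × sin(90°/2)
= 2 × 18 × sin(45°)
= 18*sqrt(2)

18*sqrt(2)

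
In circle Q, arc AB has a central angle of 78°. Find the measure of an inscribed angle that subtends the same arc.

Inscribed angle = 78° / 2 = 39° (inscribed angle theorem).

39°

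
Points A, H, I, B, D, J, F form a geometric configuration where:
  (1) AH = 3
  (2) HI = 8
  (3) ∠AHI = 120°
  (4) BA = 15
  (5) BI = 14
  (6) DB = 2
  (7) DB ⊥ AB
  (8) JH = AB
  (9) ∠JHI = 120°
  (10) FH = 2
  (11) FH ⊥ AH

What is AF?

Step 1: By the law of cosines on triangle AHF: AF² = 3² + 2² − 2·3·2·cos(90°) = 13, so AF = √13.

Therefore, the length of AF = √13.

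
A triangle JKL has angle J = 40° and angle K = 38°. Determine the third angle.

Let angle L = x. Then 40 + 38 + x = 180.
x = 180 - 78 = 102 degrees.

102 degrees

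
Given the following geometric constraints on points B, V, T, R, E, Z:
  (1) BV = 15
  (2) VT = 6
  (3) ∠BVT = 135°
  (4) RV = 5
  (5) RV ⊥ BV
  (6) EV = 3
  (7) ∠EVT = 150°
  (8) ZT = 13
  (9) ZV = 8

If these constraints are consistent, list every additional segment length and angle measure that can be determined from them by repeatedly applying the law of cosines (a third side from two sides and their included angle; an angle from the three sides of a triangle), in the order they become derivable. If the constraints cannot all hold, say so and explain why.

The constraints are consistent. Derivable facts, in order:
After 1 step:
- BR = 5·√10
- BT ≈ 19.7
- TE ≈ 8.73
- ∠TVZ = 135.95°
- ∠TZV = 18.72°
- ∠VTZ = 25.33°
After 2 steps:
- ∠BRV = 71.57°
- ∠BTV = 32.57°
- ∠ETV = 9.9°
- ∠RBV = 18.43°
- ∠TBV = 12.43°
- ∠TEV = 20.1°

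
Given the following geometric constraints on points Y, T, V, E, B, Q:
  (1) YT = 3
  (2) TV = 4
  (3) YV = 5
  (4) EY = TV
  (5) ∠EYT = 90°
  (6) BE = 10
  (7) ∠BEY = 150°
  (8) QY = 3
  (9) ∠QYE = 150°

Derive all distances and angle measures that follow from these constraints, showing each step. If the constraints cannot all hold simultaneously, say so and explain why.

The constraints are consistent.

From the given relations:
  EY = TV = 4

Step 1: From YE = 4, EB = 10, and ∠YEB = 150°, by the law of cosines:
  YB² = YE² + EB² - 2·YE·EB·cos(150°) = 16 + 100 + 69.28 = 185.3
  YB ≈ 13.61

Step 2: From TY = 3, YE = 4, and ∠TYE = 90°, by the law of cosines:
  TE² = TY² + YE² - 2·TY·YE·cos(90°) = 9 + 16 - 0 = 25
  TE = 5

Step 3: From EY = 4, YQ = 3, and ∠EYQ = 150°, by the law of cosines:
  EQ² = EY² + YQ² - 2·EY·YQ·cos(150°) = 16 + 9 + 20.78 = 45.78
  EQ ≈ 6.77

Step 4: From YT = 3, YV = 5, TV = 4, by the inverse law of cosines:
  cos(∠TYV) = (YT² + YV² - TV²) / (2·YT·YV)
  ∠TYV = 53.13°

Step 5: From TV = 4, TY = 3, VY = 5, by the inverse law of cosines:
  cos(∠VTY) = (TV² + TY² - VY²) / (2·TV·TY)
  ∠VTY = 90°

Step 6: From VT = 4, VY = 5, TY = 3, by the inverse law of cosines:
  cos(∠TVY) = (VT² + VY² - TY²) / (2·VT·VY)
  ∠TVY = 36.87°

Step 7: From YB = 13.61, YE = 4, BE = 10, by the inverse law of cosines:
  cos(∠BYE) = (YB² + YE² - BE²) / (2·YB·YE)
  ∠BYE = 21.55°

Step 8: From TE = 5, TY = 3, EY = 4, by the inverse law of cosines:
  cos(∠ETY) = (TE² + TY² - EY²) / (2·TE·TY)
  ∠ETY = 53.13°

Step 9: From EQ = 6.77, EY = 4, QY = 3, by the inverse law of cosines:
  cos(∠QEY) = (EQ² + EY² - QY²) / (2·EQ·EY)
  ∠QEY = 12.81°

Step 10: From ET = 5, EY = 4, TY = 3, by the inverse law of cosines:
  cos(∠TEY) = (ET² + EY² - TY²) / (2·ET·EY)
  ∠TEY = 36.87°

Step 11: From BE = 10, BY = 13.61, EY = 4, by the inverse law of cosines:
  cos(∠EBY) = (BE² + BY² - EY²) / (2·BE·BY)
  ∠EBY = 8.45°

Step 12: From QE = 6.77, QY = 3, EY = 4, by the inverse law of cosines:
  cos(∠EQY) = (QE² + QY² - EY²) / (2·QE·QY)
  ∠EQY = 17.19°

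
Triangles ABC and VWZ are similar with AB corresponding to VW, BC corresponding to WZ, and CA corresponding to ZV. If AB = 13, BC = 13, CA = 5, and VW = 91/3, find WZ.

k = 91/3/13 = 7/3. WZ = 7/3 * 13 = 91/3.

91/3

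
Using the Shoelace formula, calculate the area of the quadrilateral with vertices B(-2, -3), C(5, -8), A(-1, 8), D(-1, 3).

Shoelace: sum of cross terms = 77, Area = (1/2)|77| = 77/2

77/2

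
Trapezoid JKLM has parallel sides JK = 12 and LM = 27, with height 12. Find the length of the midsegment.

The midsegment of a trapezoid = (base1 + base2) / 2
midsegment = (12 + 27) / 2
midsegment = 39 / 2
midsegment = 39/2

39/2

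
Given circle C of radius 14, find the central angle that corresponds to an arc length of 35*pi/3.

The full circumference is 2πr = 28*pi.
The arc is 35*pi/3 / 28*pi = 5/12 of the full circle.
So the central angle = 5/12 × 360° = 150°.

150°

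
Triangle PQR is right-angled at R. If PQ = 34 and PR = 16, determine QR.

By the Pythagorean theorem: QR^2 = PQ^2 - PR^2
QR^2 = 34^2 - 16^2 = 1156 - 256 = 900
QR = sqrt(900) = 30

30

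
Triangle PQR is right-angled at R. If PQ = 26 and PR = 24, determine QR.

QR = sqrt(26^2 - 24^2) = sqrt(100) = 10

10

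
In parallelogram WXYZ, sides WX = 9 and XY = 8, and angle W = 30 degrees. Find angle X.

Opposite sides of a parallelogram are parallel, so consecutive angles form co-interior angles on a transversal.
Co-interior angles sum to 180°, giving angle X = 180 - 30 = 150 degrees.

150 degrees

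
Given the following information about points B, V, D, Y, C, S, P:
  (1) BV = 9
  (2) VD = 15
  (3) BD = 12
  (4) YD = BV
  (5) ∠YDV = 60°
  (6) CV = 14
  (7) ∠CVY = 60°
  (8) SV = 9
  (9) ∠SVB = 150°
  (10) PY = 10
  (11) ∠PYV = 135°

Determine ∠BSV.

Step 1: By the law of cosines on triangle SVB: SB² = 9² + 9² − 2·9·9·cos(150°) = 302.3, so SB ≈ 17.39.
Step 2: By the inverse law of cosines on triangle BSV: cos(∠BSV) = (17.39² + 9² − 9²) / (2·17.39·9) = 302.3/312.96 = 0.9659, so ∠BSV = 15°.

Therefore, the measure of angle ∠BSV = 15°.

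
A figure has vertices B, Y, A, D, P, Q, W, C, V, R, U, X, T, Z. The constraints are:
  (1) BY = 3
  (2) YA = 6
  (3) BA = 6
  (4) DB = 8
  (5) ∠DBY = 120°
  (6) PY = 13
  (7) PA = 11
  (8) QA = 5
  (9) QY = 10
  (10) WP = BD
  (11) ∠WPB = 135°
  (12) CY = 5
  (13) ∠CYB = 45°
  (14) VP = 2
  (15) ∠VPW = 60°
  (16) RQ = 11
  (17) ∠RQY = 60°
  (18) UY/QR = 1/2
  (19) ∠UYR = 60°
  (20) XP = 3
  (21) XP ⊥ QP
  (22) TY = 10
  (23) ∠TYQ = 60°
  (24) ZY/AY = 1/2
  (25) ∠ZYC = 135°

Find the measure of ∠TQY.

Step 1: By the law of cosines on triangle QYT: QT² = 10² + 10² − 2·10·10·cos(60°) = 100, so QT = 10.
Step 2: By the inverse law of cosines on triangle TQY: cos(∠TQY) = (10² + 10² − 10²) / (2·10·10) = 100/200 = 0.5, so ∠TQY = 60°.

Therefore, the measure of angle ∠TQY = 60°.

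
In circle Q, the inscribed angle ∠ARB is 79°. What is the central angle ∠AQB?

The inscribed angle theorem states that a central angle is always twice any inscribed angle that subtends the same arc.
Since the inscribed angle is 79°, the central angle = 2 × 79° = 158°.

158°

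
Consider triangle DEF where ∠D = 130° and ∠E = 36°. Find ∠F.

Let angle F = x. Then 130 + 36 + x = 180.
x = 180 - 166 = 14 degrees.

14 degrees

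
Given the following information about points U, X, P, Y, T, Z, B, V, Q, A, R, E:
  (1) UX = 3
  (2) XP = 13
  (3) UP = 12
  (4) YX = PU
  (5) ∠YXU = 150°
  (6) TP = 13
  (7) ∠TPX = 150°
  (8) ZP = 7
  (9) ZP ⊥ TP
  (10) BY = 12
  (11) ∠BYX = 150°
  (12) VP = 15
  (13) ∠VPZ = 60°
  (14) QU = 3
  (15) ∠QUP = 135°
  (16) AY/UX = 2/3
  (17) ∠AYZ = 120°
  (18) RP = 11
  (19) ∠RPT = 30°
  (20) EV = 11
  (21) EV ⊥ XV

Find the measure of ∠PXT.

Step 1: By the law of cosines on triangle XPT: XT² = 13² + 13² − 2·13·13·cos(150°) = 630.72, so XT ≈ 25.11.
Step 2: By the inverse law of cosines on triangle PXT: cos(∠PXT) = (13² + 25.11² − 13²) / (2·13·25.11) = 630.72/652.97 = 0.9659, so ∠PXT = 15°.

Therefore, the measure of angle ∠PXT = 15°.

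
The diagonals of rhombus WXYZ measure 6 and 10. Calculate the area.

Area of a rhombus = (d1 * d2) / 2
Area = (6 * 10) / 2
Area = 60 / 2
Area = 30

30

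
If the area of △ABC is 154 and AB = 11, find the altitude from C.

Area = (1/2) * base * height
height = 2 * Area / base
height = 2 * 154 / 11
height = 308 / 11
height = 28

28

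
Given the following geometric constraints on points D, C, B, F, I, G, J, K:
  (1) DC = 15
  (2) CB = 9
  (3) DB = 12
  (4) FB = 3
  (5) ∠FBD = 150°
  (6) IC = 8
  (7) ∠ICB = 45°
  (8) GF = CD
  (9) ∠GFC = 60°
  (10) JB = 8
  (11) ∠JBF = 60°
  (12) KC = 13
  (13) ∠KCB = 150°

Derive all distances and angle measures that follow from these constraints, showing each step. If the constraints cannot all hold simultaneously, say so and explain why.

The constraints are consistent.

From the given relations:
  GF = CD = 15

Step 1: From DB = 12, BF = 3, and ∠DBF = 150°, by the law of cosines:
  DF² = DB² + BF² - 2·DB·BF·cos(150°) = 144 + 9 + 62.35 = 215.4
  DF ≈ 14.67

Step 2: From BC = 9, CI = 8, and ∠BCI = 45°, by the law of cosines:
  BI² = BC² + CI² - 2·BC·CI·cos(45°) = 81 + 64 - 101.8 = 43.18
  BI ≈ 6.57

Step 3: From BC = 9, CK = 13, and ∠BCK = 150°, by the law of cosines:
  BK² = BC² + CK² - 2·BC·CK·cos(150°) = 81 + 169 + 202.6 = 452.6
  BK ≈ 21.28

Step 4: From FB = 3, BJ = 8, and ∠FBJ = 60°, by the law of cosines:
  FJ² = FB² + BJ² - 2·FB·BJ·cos(60°) = 9 + 64 - 24 = 49
  FJ = 7

Step 5: From DB = 12, DC = 15, BC = 9, by the inverse law of cosines:
  cos(∠BDC) = (DB² + DC² - BC²) / (2·DB·DC)
  ∠BDC = 36.87°

Step 6: From CB = 9, CD = 15, BD = 12, by the inverse law of cosines:
  cos(∠BCD) = (CB² + CD² - BD²) / (2·CB·CD)
  ∠BCD = 53.13°

Step 7: From BC = 9, BD = 12, CD = 15, by the inverse law of cosines:
  cos(∠CBD) = (BC² + BD² - CD²) / (2·BC·BD)
  ∠CBD = 90°

Step 8: From DB = 12, DF = 14.67, BF = 3, by the inverse law of cosines:
  cos(∠BDF) = (DB² + DF² - BF²) / (2·DB·DF)
  ∠BDF = 5.87°

Step 9: From BC = 9, BI = 6.57, CI = 8, by the inverse law of cosines:
  cos(∠CBI) = (BC² + BI² - CI²) / (2·BC·BI)
  ∠CBI = 59.42°

Step 10: From BC = 9, BK = 21.28, CK = 13, by the inverse law of cosines:
  cos(∠CBK) = (BC² + BK² - CK²) / (2·BC·BK)
  ∠CBK = 17.79°

Step 11: From FB = 3, FD = 14.67, BD = 12, by the inverse law of cosines:
  cos(∠BFD) = (FB² + FD² - BD²) / (2·FB·FD)
  ∠BFD = 24.13°

Step 12: From FB = 3, FJ = 7, BJ = 8, by the inverse law of cosines:
  cos(∠BFJ) = (FB² + FJ² - BJ²) / (2·FB·FJ)
  ∠BFJ = 98.21°

Step 13: From IB = 6.57, IC = 8, BC = 9, by the inverse law of cosines:
  cos(∠BIC) = (IB² + IC² - BC²) / (2·IB·IC)
  ∠BIC = 75.58°

Step 14: From JB = 8, JF = 7, BF = 3, by the inverse law of cosines:
  cos(∠BJF) = (JB² + JF² - BF²) / (2·JB·JF)
  ∠BJF = 21.79°

Step 15: From KB = 21.28, KC = 13, BC = 9, by the inverse law of cosines:
  cos(∠BKC) = (KB² + KC² - BC²) / (2·KB·KC)
  ∠BKC = 12.21°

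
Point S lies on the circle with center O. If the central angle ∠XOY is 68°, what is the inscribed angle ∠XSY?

Inscribed angle = 68° / 2 = 34° (inscribed angle theorem).

34°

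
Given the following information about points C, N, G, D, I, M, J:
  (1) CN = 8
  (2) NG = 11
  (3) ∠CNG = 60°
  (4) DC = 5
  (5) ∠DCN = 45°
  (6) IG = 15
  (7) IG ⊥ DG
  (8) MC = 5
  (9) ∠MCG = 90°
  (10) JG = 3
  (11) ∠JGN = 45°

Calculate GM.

Step 1: By the law of cosines on triangle CNG: CG² = 8² + 11² − 2·8·11·cos(60°) = 97, so CG = √97.
Step 2: By the law of cosines on triangle GCM: GM² = √97² + 5² − 2·√97·5·cos(90°) = 122, so GM = √122.

Therefore, the length of GM = √122.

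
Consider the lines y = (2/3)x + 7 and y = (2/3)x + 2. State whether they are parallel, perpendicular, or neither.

Slope of line 1: m1 = 2/3
Slope of line 2: m2 = 2/3
Two lines are parallel if and only if they have equal slopes (or both are vertical).
Here m1 = m2 = 2/3, confirming the lines are parallel.

Parallel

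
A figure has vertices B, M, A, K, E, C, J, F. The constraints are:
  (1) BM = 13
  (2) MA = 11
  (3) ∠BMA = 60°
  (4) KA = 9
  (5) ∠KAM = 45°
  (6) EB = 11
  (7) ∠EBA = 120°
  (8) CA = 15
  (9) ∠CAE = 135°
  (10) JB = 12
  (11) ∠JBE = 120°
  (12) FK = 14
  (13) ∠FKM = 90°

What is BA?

Step 1: By the law of cosines on triangle BMA: BA² = 13² + 11² − 2·13·11·cos(60°) = 147, so BA = 7·√3.

Therefore, the length of BA = 7·√3.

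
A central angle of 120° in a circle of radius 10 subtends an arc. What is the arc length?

Arc length = 2π(10)(1/3) = 20*pi/3

20*pi/3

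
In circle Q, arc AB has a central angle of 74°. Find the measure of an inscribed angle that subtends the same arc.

An inscribed angle intercepts an arc from a point on the circle, while the central angle intercepts the same arc from the center.
The inscribed angle is always half the central angle: 74° / 2 = 37°.

37°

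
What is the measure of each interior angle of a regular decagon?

Each interior angle of a regular n-gon is (n - 2) * 180 / n.
For n = 10: (10 - 2) * 180 / 10 = 1440/10 = 144 degrees.

144 degrees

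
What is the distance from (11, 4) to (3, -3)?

d = sqrt((-8)^2 + (-7)^2) = sqrt(113)

sqrt(113)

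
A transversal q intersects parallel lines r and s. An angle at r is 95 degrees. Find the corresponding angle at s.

Corresponding angles formed by parallel lines and a transversal are equal.
The given angle is 95 degrees.
The corresponding angle = 95 degrees.

95 degrees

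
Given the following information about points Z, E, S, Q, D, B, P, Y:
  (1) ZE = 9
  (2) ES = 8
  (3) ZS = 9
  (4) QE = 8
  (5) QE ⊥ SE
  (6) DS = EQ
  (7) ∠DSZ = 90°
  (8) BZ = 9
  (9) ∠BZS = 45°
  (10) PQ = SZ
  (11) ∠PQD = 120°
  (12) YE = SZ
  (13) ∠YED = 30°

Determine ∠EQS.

Step 1: By the law of cosines on triangle QES: QS² = 8² + 8² − 2·8·8·cos(90°) = 128, so QS = 8·√2.
Step 2: By the inverse law of cosines on triangle EQS: cos(∠EQS) = (8² + (8·√2)² − 8²) / (2·8·8·√2) = 128/181.02 = 0.7071, so ∠EQS = 45°.

Therefore, the measure of angle ∠EQS = 45°.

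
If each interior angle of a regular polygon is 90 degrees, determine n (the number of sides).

Each interior angle of a regular n-gon is (n - 2) * 180 / n.
Setting this equal to 90:
(n - 2) * 180 / n = 90
Each exterior angle = 180 - 90 = 90 degrees.
Since exterior angles sum to 360: n = 360 / 90 = 4.

4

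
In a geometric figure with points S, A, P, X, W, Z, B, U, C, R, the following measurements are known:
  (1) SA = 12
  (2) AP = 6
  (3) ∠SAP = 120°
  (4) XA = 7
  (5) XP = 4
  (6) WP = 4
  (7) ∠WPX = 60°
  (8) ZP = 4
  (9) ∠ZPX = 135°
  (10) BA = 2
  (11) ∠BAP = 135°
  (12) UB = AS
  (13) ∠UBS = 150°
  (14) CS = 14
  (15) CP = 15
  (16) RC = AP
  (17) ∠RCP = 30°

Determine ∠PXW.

Step 1: By the law of cosines on triangle XPW: XW² = 4² + 4² − 2·4·4·cos(60°) = 16, so XW = 4.
Step 2: By the inverse law of cosines on triangle PXW: cos(∠PXW) = (4² + 4² − 4²) / (2·4·4) = 16/32 = 0.5, so ∠PXW = 60°.

Therefore, the measure of angle ∠PXW = 60°.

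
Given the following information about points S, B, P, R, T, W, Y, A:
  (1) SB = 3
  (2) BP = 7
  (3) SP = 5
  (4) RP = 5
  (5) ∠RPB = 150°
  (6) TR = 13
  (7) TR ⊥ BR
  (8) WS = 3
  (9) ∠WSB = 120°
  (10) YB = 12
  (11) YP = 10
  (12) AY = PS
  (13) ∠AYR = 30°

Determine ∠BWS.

Step 1: By the law of cosines on triangle WSB: WB² = 3² + 3² − 2·3·3·cos(120°) = 27, so WB = 3·√3.
Step 2: By the inverse law of cosines on triangle BWS: cos(∠BWS) = ((3·√3)² + 3² − 3²) / (2·3·√3·3) = 27/31.18 = 0.866, so ∠BWS = 30°.

Therefore, the measure of angle ∠BWS = 30°.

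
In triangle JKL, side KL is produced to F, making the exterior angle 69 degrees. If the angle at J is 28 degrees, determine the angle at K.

The exterior angle theorem states that an exterior angle equals the sum of the two non-adjacent interior angles.
So 69 = 28 + angle K, which gives angle K = 69 - 28 = 41 degrees.

41 degrees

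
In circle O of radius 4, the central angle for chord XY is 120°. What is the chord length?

Drop a perpendicular from the center to the chord, bisecting both the chord and the central angle.
Each half-chord = r sin(θ/2) = 4 sin(60°).
The full chord = 2 × 4 × sin(60°) = 4*sqrt(3).

4*sqrt(3)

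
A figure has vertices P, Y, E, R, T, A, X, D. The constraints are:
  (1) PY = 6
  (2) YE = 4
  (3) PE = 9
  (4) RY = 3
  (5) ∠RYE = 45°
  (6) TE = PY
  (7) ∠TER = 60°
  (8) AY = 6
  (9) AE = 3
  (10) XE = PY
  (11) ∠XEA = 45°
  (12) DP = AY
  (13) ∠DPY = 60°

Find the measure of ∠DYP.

From the given relations: DP = AY = 6.
Step 1: By the law of cosines on triangle YPD: YD² = 6² + 6² − 2·6·6·cos(60°) = 36, so YD = 6.
Step 2: By the inverse law of cosines on triangle DYP: cos(∠DYP) = (6² + 6² − 6²) / (2·6·6) = 36/72 = 0.5, so ∠DYP = 60°.

Therefore, the measure of angle ∠DYP = 60°.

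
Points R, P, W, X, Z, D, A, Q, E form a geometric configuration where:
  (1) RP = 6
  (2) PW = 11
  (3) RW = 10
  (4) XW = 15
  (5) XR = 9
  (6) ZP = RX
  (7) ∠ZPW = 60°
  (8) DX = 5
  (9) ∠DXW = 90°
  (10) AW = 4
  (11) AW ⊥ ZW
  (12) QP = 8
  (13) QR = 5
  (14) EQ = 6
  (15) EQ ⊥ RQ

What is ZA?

From the given relations: ZP = RX = 9.
Step 1: By the law of cosines on triangle ZPW: ZW² = 9² + 11² − 2·9·11·cos(60°) = 103, so ZW = √103.
Step 2: By the law of cosines on triangle ZWA: ZA² = √103² + 4² − 2·√103·4·cos(90°) = 119, so ZA = √119.

Therefore, the length of ZA = √119.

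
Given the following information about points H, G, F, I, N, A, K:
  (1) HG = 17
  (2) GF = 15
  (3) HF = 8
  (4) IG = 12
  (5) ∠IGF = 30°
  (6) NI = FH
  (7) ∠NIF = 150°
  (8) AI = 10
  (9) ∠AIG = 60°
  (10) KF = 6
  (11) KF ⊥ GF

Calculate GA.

Step 1: By the law of cosines on triangle GIA: GA² = 12² + 10² − 2·12·10·cos(60°) = 124, so GA = 2·√31.

Therefore, the length of GA = 2·√31.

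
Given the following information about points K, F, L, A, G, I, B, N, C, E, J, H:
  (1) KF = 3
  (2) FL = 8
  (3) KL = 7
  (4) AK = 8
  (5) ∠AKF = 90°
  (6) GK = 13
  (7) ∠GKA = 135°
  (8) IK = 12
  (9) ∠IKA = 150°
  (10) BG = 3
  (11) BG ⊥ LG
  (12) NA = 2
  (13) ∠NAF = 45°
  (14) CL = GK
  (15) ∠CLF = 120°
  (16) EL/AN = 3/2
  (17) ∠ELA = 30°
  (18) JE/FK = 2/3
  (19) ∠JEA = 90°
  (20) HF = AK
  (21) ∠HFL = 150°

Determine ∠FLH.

From the given relations: HF = AK = 8.
Step 1: By the law of cosines on triangle LFH: LH² = 8² + 8² − 2·8·8·cos(150°) = 238.85, so LH ≈ 15.45.
Step 2: By the inverse law of cosines on triangle FLH: cos(∠FLH) = (8² + 15.45² − 8²) / (2·8·15.45) = 238.85/247.28 = 0.9659, so ∠FLH = 15°.

Therefore, the measure of angle ∠FLH = 15°.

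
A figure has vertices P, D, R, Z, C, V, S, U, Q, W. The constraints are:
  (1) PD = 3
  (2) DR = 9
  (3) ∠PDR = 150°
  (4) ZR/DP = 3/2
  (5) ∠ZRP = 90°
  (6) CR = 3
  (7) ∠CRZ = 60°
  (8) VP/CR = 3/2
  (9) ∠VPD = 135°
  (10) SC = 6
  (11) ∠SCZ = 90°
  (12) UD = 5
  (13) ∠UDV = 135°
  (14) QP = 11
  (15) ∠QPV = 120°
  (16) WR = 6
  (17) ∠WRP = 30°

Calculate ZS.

From the given relations: ZR = 3/2·DP = 3/2·3 ≈ 4.5.
Step 1: By the law of cosines on triangle ZRC: ZC² = 4.5² + 3² − 2·4.5·3·cos(60°) = 15.75, so ZC = 3/2·√7.
Step 2: By the law of cosines on triangle ZCS: ZS² = (3/2·√7)² + 6² − 2·3/2·√7·6·cos(90°) = 51.75, so ZS = 3/2·√23.

Therefore, the length of ZS = 3/2·√23.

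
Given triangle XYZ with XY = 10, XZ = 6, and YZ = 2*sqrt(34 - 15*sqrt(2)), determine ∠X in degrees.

By the inverse law of cosines: cos(X) = (XY² + XZ² - YZ²) / (2 × XY × XZ)
cos(X) = (10² + 6² - (2*sqrt(34 - 15*sqrt(2)))²) / (2 × 10 × 6)
cos(X) = (100 + 36 - (136 - 60*sqrt(2))) / 120
cos(X) = sqrt(2)/2
X = arccos(sqrt(2)/2) = 45°

45°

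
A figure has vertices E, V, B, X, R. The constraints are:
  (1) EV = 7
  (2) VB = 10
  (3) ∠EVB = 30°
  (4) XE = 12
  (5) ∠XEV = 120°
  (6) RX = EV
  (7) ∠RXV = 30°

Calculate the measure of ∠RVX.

From the given relations: RX = EV = 7.
Step 1: By the law of cosines on triangle XEV: XV² = 12² + 7² − 2·12·7·cos(120°) = 277, so XV ≈ 16.64.
Step 2: By the law of cosines on triangle VXR: VR² = 16.64² + 7² − 2·16.64·7·cos(30°) = 124.21, so VR ≈ 11.14.
Step 3: By the inverse law of cosines on triangle RVX: cos(∠RVX) = (11.14² + 16.64² − 7²) / (2·11.14·16.64) = 352.21/370.98 = 0.9494, so ∠RVX = 18.3°.

Therefore, the measure of angle ∠RVX = 18.3°.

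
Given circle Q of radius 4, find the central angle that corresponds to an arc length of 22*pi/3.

Arc length L = 2πr × θ/360, so θ = 360L / (2πr).
θ = 360 × 22*pi/3 / (2π × 4)
θ = 330°
θ = 330°

330°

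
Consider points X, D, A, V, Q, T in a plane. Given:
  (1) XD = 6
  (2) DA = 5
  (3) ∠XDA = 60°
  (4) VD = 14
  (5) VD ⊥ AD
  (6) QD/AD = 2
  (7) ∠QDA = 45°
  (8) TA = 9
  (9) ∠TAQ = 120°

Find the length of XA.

Step 1: By the law of cosines on triangle XDA: XA² = 6² + 5² − 2·6·5·cos(60°) = 31, so XA = √31.

Therefore, the length of XA = √31.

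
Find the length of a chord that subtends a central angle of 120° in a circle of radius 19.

Chord = 2(19) sin(60°) = 19*sqrt(3)

19*sqrt(3)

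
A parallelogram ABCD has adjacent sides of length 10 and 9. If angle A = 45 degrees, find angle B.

Opposite sides of a parallelogram are parallel, so consecutive angles form co-interior angles on a transversal.
Co-interior angles sum to 180°, giving angle B = 180 - 45 = 135 degrees.

135 degrees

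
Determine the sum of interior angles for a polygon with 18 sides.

The sum of interior angles of an n-sided polygon is (n - 2) * 180.
For n = 18: (18 - 2) * 180 = 16 * 180 = 2880 degrees.

2880 degrees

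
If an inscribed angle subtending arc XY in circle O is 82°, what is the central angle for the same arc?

By the inscribed angle theorem, the central angle is twice the inscribed angle.
Central angle = 2 × 82° = 164°

164°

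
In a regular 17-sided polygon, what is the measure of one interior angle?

Each interior angle of a regular n-gon is (n - 2) * 180 / n.
For n = 17: (17 - 2) * 180 / 17 = 2700/17 = 2700/17 degrees.

2700/17 degrees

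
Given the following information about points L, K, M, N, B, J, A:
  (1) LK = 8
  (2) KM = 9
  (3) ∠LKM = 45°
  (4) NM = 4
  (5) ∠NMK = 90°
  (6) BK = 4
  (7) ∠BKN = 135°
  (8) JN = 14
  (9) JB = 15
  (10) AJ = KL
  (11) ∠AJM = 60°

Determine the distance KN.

Step 1: By the law of cosines on triangle KMN: KN² = 9² + 4² − 2·9·4·cos(90°) = 97, so KN = √97.

Therefore, the length of KN = √97.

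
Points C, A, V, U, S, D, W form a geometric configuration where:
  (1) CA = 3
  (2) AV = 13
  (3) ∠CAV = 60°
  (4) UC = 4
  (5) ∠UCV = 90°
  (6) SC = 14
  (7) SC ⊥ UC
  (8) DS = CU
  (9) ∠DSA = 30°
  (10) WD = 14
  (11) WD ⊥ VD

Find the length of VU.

Step 1: By the law of cosines on triangle CAV: CV² = 3² + 13² − 2·3·13·cos(60°) = 139, so CV = √139.
Step 2: By the law of cosines on triangle VCU: VU² = √139² + 4² − 2·√139·4·cos(90°) = 155, so VU = √155.

Therefore, the length of VU = √155.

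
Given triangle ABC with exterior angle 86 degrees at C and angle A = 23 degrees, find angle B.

The exterior angle theorem states that an exterior angle equals the sum of the two non-adjacent interior angles.
So 86 = 23 + angle B, which gives angle B = 86 - 23 = 63 degrees.

63 degrees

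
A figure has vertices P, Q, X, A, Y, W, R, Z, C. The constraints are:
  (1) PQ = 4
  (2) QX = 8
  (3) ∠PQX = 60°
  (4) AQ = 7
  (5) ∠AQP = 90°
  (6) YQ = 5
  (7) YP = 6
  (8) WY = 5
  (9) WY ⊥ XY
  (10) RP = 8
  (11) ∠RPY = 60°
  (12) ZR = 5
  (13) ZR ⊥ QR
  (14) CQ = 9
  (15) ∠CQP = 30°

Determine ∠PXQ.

Step 1: By the law of cosines on triangle XQP: XP² = 8² + 4² − 2·8·4·cos(60°) = 48, so XP = 4·√3.
Step 2: By the inverse law of cosines on triangle PXQ: cos(∠PXQ) = ((4·√3)² + 8² − 4²) / (2·4·√3·8) = 96/110.85 = 0.866, so ∠PXQ = 30°.

Therefore, the measure of angle ∠PXQ = 30°.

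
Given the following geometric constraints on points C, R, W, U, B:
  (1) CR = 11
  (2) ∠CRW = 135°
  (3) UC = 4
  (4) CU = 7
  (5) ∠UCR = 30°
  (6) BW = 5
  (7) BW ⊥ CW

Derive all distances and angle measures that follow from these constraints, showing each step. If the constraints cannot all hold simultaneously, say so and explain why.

These constraints are not satisfiable: (3) UC = 4 and (4) CU = 7 assign two different lengths to the same segment. No planar figure meets all of them, so nothing further can be derived.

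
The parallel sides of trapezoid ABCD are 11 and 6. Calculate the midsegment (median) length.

The midsegment (median) of a trapezoid connects the midpoints of the non-parallel sides.
Its length is the average of the two bases: (11 + 6) / 2 = 17/2.

17/2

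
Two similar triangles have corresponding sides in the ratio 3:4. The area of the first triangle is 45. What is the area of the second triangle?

Area ratio = (3/4)^2 = 9/16. Area of the second triangle = 45 * 16/9 = 80.

80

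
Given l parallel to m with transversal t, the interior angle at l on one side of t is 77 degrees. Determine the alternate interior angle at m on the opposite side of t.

Alternate interior angles lie on opposite sides of the transversal, between the parallel lines.
By the alternate interior angle theorem, they are equal: 77 degrees.

77 degrees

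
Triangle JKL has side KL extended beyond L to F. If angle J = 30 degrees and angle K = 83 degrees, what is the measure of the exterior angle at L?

The interior angle at L is 180 - 30 - 83 = 67 degrees.
The exterior angle and interior angle at L are supplementary:
Exterior angle = 180 - 67 = 113 degrees.

113 degrees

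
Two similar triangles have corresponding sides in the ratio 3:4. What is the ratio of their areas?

Area scales with the square of linear dimensions. If every length is multiplied by 3/4, then the area is multiplied by (3/4)^2 = 9/16.
The area ratio is 9:16.

9:16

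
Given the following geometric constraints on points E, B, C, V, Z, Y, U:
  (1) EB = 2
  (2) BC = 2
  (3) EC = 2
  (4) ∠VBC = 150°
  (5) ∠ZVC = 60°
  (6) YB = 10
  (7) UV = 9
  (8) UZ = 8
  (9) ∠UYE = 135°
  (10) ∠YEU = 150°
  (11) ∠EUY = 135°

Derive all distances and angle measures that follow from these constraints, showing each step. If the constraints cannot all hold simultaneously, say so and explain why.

These constraints are not satisfiable: (9), (10) and (11) are the three interior angles of triangle UYE, which must sum to 180°, but 135° + 150° + 135° = 420°. No planar figure meets all of them, so nothing further can be derived.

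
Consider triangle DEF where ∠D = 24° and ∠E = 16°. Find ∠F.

The interior angles sum to 180°: angle F = 180 - 24 - 16 = 140°.
The triangle is obtuse (angles 24°, 16°, 140°).

140 degrees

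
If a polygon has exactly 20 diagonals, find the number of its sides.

Using d = n(n - 3)/2, we solve 20 = n(n - 3)/2.
So n(n - 3) = 40.
Testing n = 8: 8 * 5 = 40 = 40. Correct.
The polygon has 8 sides.

8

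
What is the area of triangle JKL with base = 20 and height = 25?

Area = (1/2) * base * height
Area = (1/2) * 20 * 25
Area = 250

250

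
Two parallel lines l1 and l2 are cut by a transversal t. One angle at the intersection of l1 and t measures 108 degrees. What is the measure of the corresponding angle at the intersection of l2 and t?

When a transversal crosses parallel lines, angles in the same position at each intersection are called corresponding angles.
These are always equal, so the answer is 108 degrees.

108 degrees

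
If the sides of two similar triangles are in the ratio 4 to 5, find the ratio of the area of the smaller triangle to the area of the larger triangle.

The ratio of areas of similar triangles equals the square of the side ratio.
Side ratio = 4:5
Area ratio = (4/5)^2 = 16/25 = 16:25

16:25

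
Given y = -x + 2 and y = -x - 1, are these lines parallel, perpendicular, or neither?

Slope of line 1: m1 = -1
Slope of line 2: m2 = -1
Two lines are parallel if and only if they have equal slopes (or both are vertical).
Here m1 = m2 = -1, confirming the lines are parallel.

Parallel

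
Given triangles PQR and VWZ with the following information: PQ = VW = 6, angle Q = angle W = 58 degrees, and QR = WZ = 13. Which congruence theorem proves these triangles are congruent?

Consider the given information: PQ = VW = 6, angle Q = angle W = 58 degrees, and QR = WZ = 13
This is not ASA or HL: ASA requires two angles and the side between them. HL only applies to right triangles with matching hypotenuse and leg.
The correct criterion is SAS. Two pairs of corresponding sides and the included angle are equal (Side-Angle-Side).

SAS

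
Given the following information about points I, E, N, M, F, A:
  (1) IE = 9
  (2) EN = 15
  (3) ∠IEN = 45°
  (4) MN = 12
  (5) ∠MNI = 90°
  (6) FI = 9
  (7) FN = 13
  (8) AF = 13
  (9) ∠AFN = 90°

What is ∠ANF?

Step 1: By the law of cosines on triangle NFA: NA² = 13² + 13² − 2·13·13·cos(90°) = 338, so NA = 13·√2.
Step 2: By the inverse law of cosines on triangle ANF: cos(∠ANF) = ((13·√2)² + 13² − 13²) / (2·13·√2·13) = 338/478 = 0.7071, so ∠ANF = 45°.

Therefore, the measure of angle ∠ANF = 45°.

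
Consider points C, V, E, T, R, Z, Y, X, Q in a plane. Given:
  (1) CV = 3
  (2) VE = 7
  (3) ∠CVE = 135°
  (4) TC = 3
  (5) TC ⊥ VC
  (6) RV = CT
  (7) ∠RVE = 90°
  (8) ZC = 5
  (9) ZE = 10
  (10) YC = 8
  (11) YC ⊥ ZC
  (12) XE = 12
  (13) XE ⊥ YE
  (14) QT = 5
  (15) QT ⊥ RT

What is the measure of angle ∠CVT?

Step 1: By the law of cosines on triangle VCT: VT² = 3² + 3² − 2·3·3·cos(90°) = 18, so VT = 3·√2.
Step 2: By the inverse law of cosines on triangle CVT: cos(∠CVT) = (3² + (3·√2)² − 3²) / (2·3·3·√2) = 18/25.46 = 0.7071, so ∠CVT = 45°.

Therefore, the measure of angle ∠CVT = 45°.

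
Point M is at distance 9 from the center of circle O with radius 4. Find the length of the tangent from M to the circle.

tangent = √(d² - r²) = √(9² - 4²) = √(81 - 16) = √65 = sqrt(65)

sqrt(65)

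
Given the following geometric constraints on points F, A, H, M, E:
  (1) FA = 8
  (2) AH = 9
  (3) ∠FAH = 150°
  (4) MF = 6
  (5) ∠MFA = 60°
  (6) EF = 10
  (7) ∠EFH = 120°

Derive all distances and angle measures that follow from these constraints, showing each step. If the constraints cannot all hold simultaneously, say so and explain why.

The constraints are consistent.

Step 1: From FA = 8, AH = 9, and ∠FAH = 150°, by the law of cosines:
  FH² = FA² + AH² - 2·FA·AH·cos(150°) = 64 + 81 + 124.7 = 269.7
  FH ≈ 16.42

Step 2: From AF = 8, FM = 6, and ∠AFM = 60°, by the law of cosines:
  AM² = AF² + FM² - 2·AF·FM·cos(60°) = 64 + 36 - 48 = 52
  AM = 2·√13

Step 3: From HF = 16.42, FE = 10, and ∠HFE = 120°, by the law of cosines:
  HE² = HF² + FE² - 2·HF·FE·cos(120°) = 269.7 + 100 + 164.2 = 533.9
  HE ≈ 23.11

Step 4: From FA = 8, FH = 16.42, AH = 9, by the inverse law of cosines:
  cos(∠AFH) = (FA² + FH² - AH²) / (2·FA·FH)
  ∠AFH = 15.9°

Step 5: From AF = 8, AM = 2·√13, FM = 6, by the inverse law of cosines:
  cos(∠FAM) = (AF² + AM² - FM²) / (2·AF·AM)
  ∠FAM = 46.1°

Step 6: From HA = 9, HF = 16.42, AF = 8, by the inverse law of cosines:
  cos(∠AHF) = (HA² + HF² - AF²) / (2·HA·HF)
  ∠AHF = 14.1°

Step 7: From MA = 2·√13, MF = 6, AF = 8, by the inverse law of cosines:
  cos(∠AMF) = (MA² + MF² - AF²) / (2·MA·MF)
  ∠AMF = 73.9°

Step 8: From HE = 23.11, HF = 16.42, EF = 10, by the inverse law of cosines:
  cos(∠EHF) = (HE² + HF² - EF²) / (2·HE·HF)
  ∠EHF = 22.01°

Step 9: From EF = 10, EH = 23.11, FH = 16.42, by the inverse law of cosines:
  cos(∠FEH) = (EF² + EH² - FH²) / (2·EF·EH)
  ∠FEH = 37.99°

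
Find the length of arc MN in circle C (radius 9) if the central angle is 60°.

Arc length = 2πr × θ/360
= 2π × 9 × 1/6
= 3*pi

3*pi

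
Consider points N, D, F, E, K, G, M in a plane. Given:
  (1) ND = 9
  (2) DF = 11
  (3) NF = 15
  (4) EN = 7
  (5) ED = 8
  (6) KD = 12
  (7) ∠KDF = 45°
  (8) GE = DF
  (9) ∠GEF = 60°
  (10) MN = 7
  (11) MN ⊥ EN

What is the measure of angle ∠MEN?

Step 1: By the law of cosines on triangle ENM: EM² = 7² + 7² − 2·7·7·cos(90°) = 98, so EM = 7·√2.
Step 2: By the inverse law of cosines on triangle MEN: cos(∠MEN) = ((7·√2)² + 7² − 7²) / (2·7·√2·7) = 98/138.59 = 0.7071, so ∠MEN = 45°.

Therefore, the measure of angle ∠MEN = 45°.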